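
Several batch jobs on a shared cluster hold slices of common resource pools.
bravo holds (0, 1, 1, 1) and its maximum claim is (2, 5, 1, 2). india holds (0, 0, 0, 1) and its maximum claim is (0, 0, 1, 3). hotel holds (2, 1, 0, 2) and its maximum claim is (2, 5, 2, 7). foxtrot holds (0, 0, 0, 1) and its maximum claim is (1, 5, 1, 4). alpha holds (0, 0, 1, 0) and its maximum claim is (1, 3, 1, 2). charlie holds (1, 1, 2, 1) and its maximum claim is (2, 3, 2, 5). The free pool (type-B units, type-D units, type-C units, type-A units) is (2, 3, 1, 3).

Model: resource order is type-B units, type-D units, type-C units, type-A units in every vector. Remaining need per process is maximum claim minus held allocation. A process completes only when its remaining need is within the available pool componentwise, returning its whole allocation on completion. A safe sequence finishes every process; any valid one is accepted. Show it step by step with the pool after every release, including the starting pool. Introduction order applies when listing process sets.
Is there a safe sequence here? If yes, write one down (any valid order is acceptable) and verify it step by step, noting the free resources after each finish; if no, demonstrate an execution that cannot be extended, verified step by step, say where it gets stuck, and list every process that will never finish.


The state is SAFE; one workable sequence: india, charlie, alpha, bravo, foxtrot, hotel.
Key observation: reading the order forward, india is the first process whose need (0, 0, 1, 2) meets the free pool (2, 3, 1, 3) exactly on a resource it requests.
Check, step by step:
  pool = (2, 3, 1, 3)
  india needs (0, 0, 1, 2) <= (2, 3, 1, 3) -> finishes; pool += (0, 0, 0, 1) = (2, 3, 1, 4)
  charlie needs (1, 2, 0, 4) <= (2, 3, 1, 4) -> finishes; pool += (1, 1, 2, 1) = (3, 4, 3, 5)
  alpha needs (1, 3, 0, 2) <= (3, 4, 3, 5) -> finishes; pool += (0, 0, 1, 0) = (3, 4, 4, 5)
  bravo needs (2, 4, 0, 1) <= (3, 4, 4, 5) -> finishes; pool += (0, 1, 1, 1) = (3, 5, 5, 6)
  foxtrot needs (1, 5, 1, 3) <= (3, 5, 5, 6) -> finishes; pool += (0, 0, 0, 1) = (3, 5, 5, 7)
  hotel needs (0, 4, 2, 5) <= (3, 5, 5, 7) -> finishes; pool += (2, 1, 0, 2) = (5, 6, 5, 9)


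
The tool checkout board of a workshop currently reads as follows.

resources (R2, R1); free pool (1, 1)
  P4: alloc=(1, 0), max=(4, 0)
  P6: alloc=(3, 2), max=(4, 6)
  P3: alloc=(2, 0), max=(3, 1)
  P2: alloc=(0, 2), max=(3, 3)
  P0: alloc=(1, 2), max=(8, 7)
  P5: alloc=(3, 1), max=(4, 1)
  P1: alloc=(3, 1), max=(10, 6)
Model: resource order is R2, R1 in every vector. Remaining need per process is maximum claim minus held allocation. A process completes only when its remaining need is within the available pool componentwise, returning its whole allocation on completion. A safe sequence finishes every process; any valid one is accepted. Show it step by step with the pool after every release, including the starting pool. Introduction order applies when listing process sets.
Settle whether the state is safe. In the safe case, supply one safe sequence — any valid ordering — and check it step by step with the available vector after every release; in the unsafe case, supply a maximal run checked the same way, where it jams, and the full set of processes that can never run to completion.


SAFE, for example via the order P5, P4, P2, P6, P1, P0, P3.
Key observation: the order's first zero-slack moment is P5 ((1, 0) needed, (1, 1) free — a requested resource with nothing to spare).
Step-by-step check:
  pool = (1, 1)
  run P5 (needs (1, 0), free (1, 1)); after release of (3, 1) the pool is (4, 2)
  run P4 (needs (3, 0), free (4, 2)); after release of (1, 0) the pool is (5, 2)
  run P2 (needs (3, 1), free (5, 2)); after release of (0, 2) the pool is (5, 4)
  run P6 (needs (1, 4), free (5, 4)); after release of (3, 2) the pool is (8, 6)
  run P1 (needs (7, 5), free (8, 6)); after release of (3, 1) the pool is (11, 7)
  run P0 (needs (7, 5), free (11, 7)); after release of (1, 2) the pool is (12, 9)
  run P3 (needs (1, 1), free (12, 9)); after release of (2, 0) the pool is (14, 9)


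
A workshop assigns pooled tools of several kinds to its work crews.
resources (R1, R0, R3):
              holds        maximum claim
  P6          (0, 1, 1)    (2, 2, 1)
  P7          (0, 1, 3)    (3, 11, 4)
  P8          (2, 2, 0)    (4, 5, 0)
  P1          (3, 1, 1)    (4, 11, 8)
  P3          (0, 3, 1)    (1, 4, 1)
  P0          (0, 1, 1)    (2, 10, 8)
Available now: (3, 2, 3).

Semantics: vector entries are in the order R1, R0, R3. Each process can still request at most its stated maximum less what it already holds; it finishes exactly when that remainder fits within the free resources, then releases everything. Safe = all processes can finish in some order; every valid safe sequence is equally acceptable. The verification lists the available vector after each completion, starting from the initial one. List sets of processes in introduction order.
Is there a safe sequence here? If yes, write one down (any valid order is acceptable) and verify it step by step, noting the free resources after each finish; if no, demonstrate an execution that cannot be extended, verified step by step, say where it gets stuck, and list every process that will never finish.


UNSAFE — no complete ordering exists.
Key observation: after P3, P6, P8 complete, (5, 8, 5) is the best the pool ever gets, yet each leftover process wants more R0.
The run P3, P6, P8 cannot be extended any further. Verifying each step:
  pool = (3, 2, 3)
  run P3 (needs (1, 1, 0), free (3, 2, 3)); after release of (0, 3, 1) the pool is (3, 5, 4)
  run P6 (needs (2, 1, 0), free (3, 5, 4)); after release of (0, 1, 1) the pool is (3, 6, 5)
  run P8 (needs (2, 3, 0), free (3, 6, 5)); after release of (2, 2, 0) the pool is (5, 8, 5)
  P7 cannot run: need (3, 10, 1) vs free (5, 8, 5) (insufficient R0)
  P1 cannot run: need (1, 10, 7) vs free (5, 8, 5) (insufficient R0 and R3)
  P0 cannot run: need (2, 9, 7) vs free (5, 8, 5) (insufficient R0 and R3)
Never able to finish: P7, P1 and P0.


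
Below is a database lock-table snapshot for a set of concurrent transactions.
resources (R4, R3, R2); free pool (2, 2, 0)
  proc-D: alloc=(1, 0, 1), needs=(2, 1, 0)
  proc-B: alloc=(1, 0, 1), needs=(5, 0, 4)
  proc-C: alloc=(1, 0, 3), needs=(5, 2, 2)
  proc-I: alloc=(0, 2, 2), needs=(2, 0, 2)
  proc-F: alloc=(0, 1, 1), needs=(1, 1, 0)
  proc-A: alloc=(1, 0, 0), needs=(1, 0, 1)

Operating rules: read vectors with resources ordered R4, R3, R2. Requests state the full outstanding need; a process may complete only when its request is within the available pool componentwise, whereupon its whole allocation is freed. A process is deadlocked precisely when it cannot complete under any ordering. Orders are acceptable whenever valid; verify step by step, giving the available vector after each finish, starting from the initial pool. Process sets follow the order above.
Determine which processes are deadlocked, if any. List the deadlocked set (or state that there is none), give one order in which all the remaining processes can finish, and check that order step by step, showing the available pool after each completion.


Deadlocked: proc-B and proc-C.
Key observation: proc-F, proc-D, proc-A, proc-I can finish, but then (4, 5, 4) is all there is, and the blocked group's R4 demands exceed it.
One completion order for the rest: proc-F, proc-D, proc-A, proc-I. Step-by-step check:
  pool = (2, 2, 0)
  run proc-F (needs (1, 1, 0), free (2, 2, 0)); after release of (0, 1, 1) the pool is (2, 3, 1)
  run proc-D (needs (2, 1, 0), free (2, 3, 1)); after release of (1, 0, 1) the pool is (3, 3, 2)
  run proc-A (needs (1, 0, 1), free (3, 3, 2)); after release of (1, 0, 0) the pool is (4, 3, 2)
  run proc-I (needs (2, 0, 2), free (4, 3, 2)); after release of (0, 2, 2) the pool is (4, 5, 4)
None of the blocked processes ever fits:
  proc-B cannot run: need (5, 0, 4) vs free (4, 5, 4) (insufficient R4)
  proc-C cannot run: need (5, 2, 2) vs free (4, 5, 4) (insufficient R4)


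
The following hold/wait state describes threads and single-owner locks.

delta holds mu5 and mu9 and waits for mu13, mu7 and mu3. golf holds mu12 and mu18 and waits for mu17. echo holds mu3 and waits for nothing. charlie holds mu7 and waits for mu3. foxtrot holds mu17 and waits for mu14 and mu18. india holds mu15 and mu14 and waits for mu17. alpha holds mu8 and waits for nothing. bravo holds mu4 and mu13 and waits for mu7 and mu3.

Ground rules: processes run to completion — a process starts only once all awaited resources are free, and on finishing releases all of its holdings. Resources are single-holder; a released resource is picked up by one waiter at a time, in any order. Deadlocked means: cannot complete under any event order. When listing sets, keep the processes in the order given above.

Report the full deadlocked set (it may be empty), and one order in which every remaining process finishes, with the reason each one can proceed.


Deadlocked set: golf, foxtrot and india.
Key observation: along golf -> foxtrot -> golf, each member waits on what the next one holds — a deadlock; india is caught in further circular waits.
The rest can finish in the order echo, charlie, bravo, delta, alpha.
Verifying each step:
  echo: no waits; runs immediately, freeing mu3
  run charlie (all its waits — mu3 — are resolved); releases mu7
  run bravo (all its waits — mu7 and mu3 — are resolved); releases mu4 and mu13
  run delta (all its waits — mu13, mu7 and mu3 — are resolved); releases mu5 and mu9
  alpha: no waits; runs immediately, freeing mu8


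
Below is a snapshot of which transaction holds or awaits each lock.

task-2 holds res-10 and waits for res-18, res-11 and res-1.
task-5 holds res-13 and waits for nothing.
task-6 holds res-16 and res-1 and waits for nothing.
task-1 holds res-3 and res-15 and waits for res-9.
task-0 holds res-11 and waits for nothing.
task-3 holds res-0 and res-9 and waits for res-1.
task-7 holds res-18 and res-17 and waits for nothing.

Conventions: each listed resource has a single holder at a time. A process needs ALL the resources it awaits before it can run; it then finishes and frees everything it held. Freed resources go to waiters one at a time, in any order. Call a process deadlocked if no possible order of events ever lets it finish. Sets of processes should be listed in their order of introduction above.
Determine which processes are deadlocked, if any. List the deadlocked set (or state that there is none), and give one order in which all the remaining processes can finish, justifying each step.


The deadlocked set is empty.
Key observation: no waiting chain loops back on itself — every chain ends at a process that waits on nothing, so everyone eventually runs.
A valid finishing order for the others: task-6, task-5, task-0, task-7, task-2, task-3, task-1.
Check, step by step:
  task-6: no waits; runs immediately, freeing res-16 and res-1
  task-5: no waits; runs immediately, freeing res-13
  task-0: no waits; runs immediately, freeing res-11
  task-7: no waits; runs immediately, freeing res-18 and res-17
  run task-2 (all its waits — res-18, res-11 and res-1 — are resolved); releases res-10
  run task-3 (all its waits — res-1 — are resolved); releases res-0 and res-9
  run task-1 (all its waits — res-9 — are resolved); releases res-3 and res-15


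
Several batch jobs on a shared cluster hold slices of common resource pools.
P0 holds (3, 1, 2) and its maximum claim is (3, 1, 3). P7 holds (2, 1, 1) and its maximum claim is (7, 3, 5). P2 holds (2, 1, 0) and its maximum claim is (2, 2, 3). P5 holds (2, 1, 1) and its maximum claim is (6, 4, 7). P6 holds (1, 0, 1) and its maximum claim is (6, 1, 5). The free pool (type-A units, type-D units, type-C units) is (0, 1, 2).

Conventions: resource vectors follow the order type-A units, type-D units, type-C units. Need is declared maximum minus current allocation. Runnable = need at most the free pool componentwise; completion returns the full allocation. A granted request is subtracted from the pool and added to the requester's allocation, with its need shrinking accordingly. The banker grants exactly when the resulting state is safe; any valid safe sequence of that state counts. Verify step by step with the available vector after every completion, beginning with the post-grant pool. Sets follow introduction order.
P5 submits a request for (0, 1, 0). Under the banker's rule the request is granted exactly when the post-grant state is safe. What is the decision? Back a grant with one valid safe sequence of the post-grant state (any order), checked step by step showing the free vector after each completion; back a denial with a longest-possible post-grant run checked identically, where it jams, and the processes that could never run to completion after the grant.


GRANT: granting preserves safety; a valid post-grant sequence is P0, P2, P6, P7, P5.
Key observation: granting shrinks the pool to (0, 0, 2), yet P0 still fits and the chain goes through.
Step-by-step check of the post-grant state:
  pool = (0, 0, 2)
  P0 needs (0, 0, 1) <= (0, 0, 2) -> finishes; pool += (3, 1, 2) = (3, 1, 4)
  P2 needs (0, 1, 3) <= (3, 1, 4) -> finishes; pool += (2, 1, 0) = (5, 2, 4)
  P6 needs (5, 1, 4) <= (5, 2, 4) -> finishes; pool += (1, 0, 1) = (6, 2, 5)
  P7 needs (5, 2, 4) <= (6, 2, 5) -> finishes; pool += (2, 1, 1) = (8, 3, 6)
  P5 needs (4, 2, 6) <= (8, 3, 6) -> finishes; pool += (2, 2, 1) = (10, 5, 7)


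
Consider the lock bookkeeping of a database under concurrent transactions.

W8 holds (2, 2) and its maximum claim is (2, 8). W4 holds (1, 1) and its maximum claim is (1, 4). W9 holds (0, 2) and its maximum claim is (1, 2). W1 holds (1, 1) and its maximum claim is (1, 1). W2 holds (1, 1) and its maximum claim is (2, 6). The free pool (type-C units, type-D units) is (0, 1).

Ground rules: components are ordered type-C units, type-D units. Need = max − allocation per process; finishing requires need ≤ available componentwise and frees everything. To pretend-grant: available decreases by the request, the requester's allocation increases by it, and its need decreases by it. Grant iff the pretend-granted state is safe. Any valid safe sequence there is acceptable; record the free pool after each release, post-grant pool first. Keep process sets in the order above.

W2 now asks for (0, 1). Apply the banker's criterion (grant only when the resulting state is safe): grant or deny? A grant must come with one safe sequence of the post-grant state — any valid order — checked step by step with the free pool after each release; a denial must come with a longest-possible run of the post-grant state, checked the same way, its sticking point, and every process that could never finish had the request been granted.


GRANT: granting preserves safety; a valid post-grant sequence is W1, W9, W4, W2, W8.
Key observation: the transfer keeps a workable pool ((0, 0)); W1 starts the safe sequence.
Step-by-step check of the post-grant state:
  pool = (0, 0)
  run W1 (needs (0, 0), free (0, 0)); after release of (1, 1) the pool is (1, 1)
  run W9 (needs (1, 0), free (1, 1)); after release of (0, 2) the pool is (1, 3)
  run W4 (needs (0, 3), free (1, 3)); after release of (1, 1) the pool is (2, 4)
  run W2 (needs (1, 4), free (2, 4)); after release of (1, 2) the pool is (3, 6)
  run W8 (needs (0, 6), free (3, 6)); after release of (2, 2) the pool is (5, 8)


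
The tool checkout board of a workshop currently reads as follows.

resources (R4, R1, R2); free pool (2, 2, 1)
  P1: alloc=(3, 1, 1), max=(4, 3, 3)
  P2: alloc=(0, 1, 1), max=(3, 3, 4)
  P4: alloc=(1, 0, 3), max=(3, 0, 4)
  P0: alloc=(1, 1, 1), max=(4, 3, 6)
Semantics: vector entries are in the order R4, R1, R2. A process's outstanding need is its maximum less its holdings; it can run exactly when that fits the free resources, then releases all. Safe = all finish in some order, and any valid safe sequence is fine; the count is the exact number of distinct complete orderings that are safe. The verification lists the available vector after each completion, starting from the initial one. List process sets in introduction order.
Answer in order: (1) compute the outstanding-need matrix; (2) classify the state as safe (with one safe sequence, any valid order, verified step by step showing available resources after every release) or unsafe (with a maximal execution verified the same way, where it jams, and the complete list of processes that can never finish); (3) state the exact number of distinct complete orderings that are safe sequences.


(1) Need matrix, components ordered R4, R1, R2:
  P1: (1, 2, 2)
  P2: (3, 2, 3)
  P4: (2, 0, 1)
  P0: (3, 2, 5)
(2) SAFE — a valid safe sequence is P4, P1, P0, P2.
Key observation: the order's first zero-slack moment is P4 ((2, 0, 1) needed, (2, 2, 1) free — a requested resource with nothing to spare).
Verifying each step:
  pool = (2, 2, 1)
  run P4 (needs (2, 0, 1), free (2, 2, 1)); after release of (1, 0, 3) the pool is (3, 2, 4)
  run P1 (needs (1, 2, 2), free (3, 2, 4)); after release of (3, 1, 1) the pool is (6, 3, 5)
  run P0 (needs (3, 2, 5), free (6, 3, 5)); after release of (1, 1, 1) the pool is (7, 4, 6)
  run P2 (needs (3, 2, 3), free (7, 4, 6)); after release of (0, 1, 1) the pool is (7, 5, 7)
(3) The exact count: 4 of the possible complete orderings are safe sequences.


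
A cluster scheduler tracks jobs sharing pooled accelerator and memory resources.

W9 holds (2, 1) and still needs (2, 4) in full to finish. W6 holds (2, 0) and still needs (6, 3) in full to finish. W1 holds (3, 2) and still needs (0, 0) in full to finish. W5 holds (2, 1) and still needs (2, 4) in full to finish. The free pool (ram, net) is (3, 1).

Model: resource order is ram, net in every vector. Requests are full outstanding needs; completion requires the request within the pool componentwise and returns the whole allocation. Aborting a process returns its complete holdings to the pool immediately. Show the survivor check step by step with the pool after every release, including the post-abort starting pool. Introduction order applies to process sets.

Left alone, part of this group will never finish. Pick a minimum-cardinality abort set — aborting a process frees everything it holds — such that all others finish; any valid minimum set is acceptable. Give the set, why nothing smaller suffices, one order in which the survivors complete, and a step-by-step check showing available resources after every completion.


Minimum abort set: W5.
Key observation: W9 could never have finished before the abort; with (2, 1) returned by W5, it fits at step 2.
Minimality: the empty abort set fails — the state is deadlocked as it stands.
The survivors complete as W1, W9, W6. Step-by-step check (starting from the post-abort pool):
  pool = (5, 2)
  run W1 (needs (0, 0), free (5, 2)); after release of (3, 2) the pool is (8, 4)
  run W9 (needs (2, 4), free (8, 4)); after release of (2, 1) the pool is (10, 5)
  run W6 (needs (6, 3), free (10, 5)); after release of (2, 0) the pool is (12, 5)


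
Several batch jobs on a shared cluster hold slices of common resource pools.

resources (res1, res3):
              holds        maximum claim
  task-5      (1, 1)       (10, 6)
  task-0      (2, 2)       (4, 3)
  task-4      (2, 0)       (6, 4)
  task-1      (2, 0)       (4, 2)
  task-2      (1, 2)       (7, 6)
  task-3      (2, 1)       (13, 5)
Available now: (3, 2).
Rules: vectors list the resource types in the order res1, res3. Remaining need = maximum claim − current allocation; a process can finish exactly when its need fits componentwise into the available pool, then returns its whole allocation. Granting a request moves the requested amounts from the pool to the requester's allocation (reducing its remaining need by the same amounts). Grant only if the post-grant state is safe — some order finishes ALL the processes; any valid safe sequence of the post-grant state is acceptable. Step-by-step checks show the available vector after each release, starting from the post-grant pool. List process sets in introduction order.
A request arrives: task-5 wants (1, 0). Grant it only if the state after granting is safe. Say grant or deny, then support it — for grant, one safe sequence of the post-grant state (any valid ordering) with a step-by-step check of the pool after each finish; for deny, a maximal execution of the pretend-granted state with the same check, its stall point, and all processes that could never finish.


GRANT — the state after the grant stays safe, e.g. via task-1, task-0, task-2, task-4, task-5, task-3.
Key observation: the grant leaves (2, 2) free — enough for task-1, whose release restarts the cascade.
Check on the post-grant state, step by step:
  pool = (2, 2)
  task-1 needs (2, 2) <= (2, 2) -> finishes; pool += (2, 0) = (4, 2)
  task-0 needs (2, 1) <= (4, 2) -> finishes; pool += (2, 2) = (6, 4)
  task-2 needs (6, 4) <= (6, 4) -> finishes; pool += (1, 2) = (7, 6)
  task-4 needs (4, 4) <= (7, 6) -> finishes; pool += (2, 0) = (9, 6)
  task-5 needs (8, 5) <= (9, 6) -> finishes; pool += (2, 1) = (11, 7)
  task-3 needs (11, 4) <= (11, 7) -> finishes; pool += (2, 1) = (13, 8)


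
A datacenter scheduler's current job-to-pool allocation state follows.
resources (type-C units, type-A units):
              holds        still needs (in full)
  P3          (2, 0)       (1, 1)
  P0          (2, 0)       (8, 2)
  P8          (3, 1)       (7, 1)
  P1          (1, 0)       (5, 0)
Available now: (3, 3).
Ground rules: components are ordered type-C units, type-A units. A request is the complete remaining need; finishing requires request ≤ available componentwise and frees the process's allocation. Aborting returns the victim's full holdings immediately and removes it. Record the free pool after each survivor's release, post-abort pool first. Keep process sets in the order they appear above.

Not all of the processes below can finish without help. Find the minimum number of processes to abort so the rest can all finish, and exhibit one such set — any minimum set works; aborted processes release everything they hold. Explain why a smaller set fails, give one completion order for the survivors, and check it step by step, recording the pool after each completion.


Minimum abort set: P0.
Key observation: the returned (2, 0) from P0 is what brings P8 — unrunnable before, under any order — into play at step 3.
Minimality: the empty abort set fails — the state is deadlocked as it stands.
One survivor order: P1, P3, P8. Verifying each step (post-abort pool first):
  pool = (5, 3)
  P1: need (5, 0) fits (5, 3); releases (1, 0), pool now (6, 3)
  P3: need (1, 1) fits (6, 3); releases (2, 0), pool now (8, 3)
  P8: need (7, 1) fits (8, 3); releases (3, 1), pool now (11, 4)


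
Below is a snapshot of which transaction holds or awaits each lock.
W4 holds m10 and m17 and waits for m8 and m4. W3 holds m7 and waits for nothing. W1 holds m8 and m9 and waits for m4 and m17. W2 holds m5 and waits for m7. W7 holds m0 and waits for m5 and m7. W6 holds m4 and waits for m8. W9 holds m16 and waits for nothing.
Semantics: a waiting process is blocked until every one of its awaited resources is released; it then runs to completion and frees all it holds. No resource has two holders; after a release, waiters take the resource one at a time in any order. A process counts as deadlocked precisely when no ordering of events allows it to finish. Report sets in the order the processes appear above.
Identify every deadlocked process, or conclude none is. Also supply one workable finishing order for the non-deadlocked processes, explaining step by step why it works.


Deadlocked: W4, W1 and W6.
Key observation: the loop W4 -> W1 -> W4 blocks itself forever; W6 is caught in further circular waits.
The rest can finish in the order W3, W9, W2, W7.
Verifying each step:
  W3: no waits; runs immediately, freeing m7
  W9: no waits; runs immediately, freeing m16
  W2: everything it awaited (m7) is free; runs, freeing m5
  W7: everything it awaited (m5 and m7) is free; runs, freeing m0


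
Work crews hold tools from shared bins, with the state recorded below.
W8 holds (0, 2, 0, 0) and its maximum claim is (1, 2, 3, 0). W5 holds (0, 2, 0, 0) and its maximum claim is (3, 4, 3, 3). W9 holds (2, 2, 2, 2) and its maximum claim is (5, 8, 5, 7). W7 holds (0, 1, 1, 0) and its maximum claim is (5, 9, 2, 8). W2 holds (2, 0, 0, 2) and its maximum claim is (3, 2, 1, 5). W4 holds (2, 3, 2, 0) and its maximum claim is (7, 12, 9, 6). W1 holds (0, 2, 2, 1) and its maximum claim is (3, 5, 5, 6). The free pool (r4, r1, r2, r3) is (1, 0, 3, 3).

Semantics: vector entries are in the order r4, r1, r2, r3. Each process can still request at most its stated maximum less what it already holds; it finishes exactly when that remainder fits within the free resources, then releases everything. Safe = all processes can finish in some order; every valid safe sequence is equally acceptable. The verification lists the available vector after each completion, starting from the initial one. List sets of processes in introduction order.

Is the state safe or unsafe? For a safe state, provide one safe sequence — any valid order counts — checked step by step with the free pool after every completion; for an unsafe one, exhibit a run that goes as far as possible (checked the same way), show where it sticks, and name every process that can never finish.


SAFE — a valid safe sequence is W8, W2, W5, W1, W9, W7, W4.
Key observation: reading the order forward, W8 is the first process whose need (1, 0, 3, 0) meets the free pool (1, 0, 3, 3) exactly on a resource it requests.
Walking it through:
  pool = (1, 0, 3, 3)
  W8: need (1, 0, 3, 0) fits (1, 0, 3, 3); releases (0, 2, 0, 0), pool now (1, 2, 3, 3)
  W2: need (1, 2, 1, 3) fits (1, 2, 3, 3); releases (2, 0, 0, 2), pool now (3, 2, 3, 5)
  W5: need (3, 2, 3, 3) fits (3, 2, 3, 5); releases (0, 2, 0, 0), pool now (3, 4, 3, 5)
  W1: need (3, 3, 3, 5) fits (3, 4, 3, 5); releases (0, 2, 2, 1), pool now (3, 6, 5, 6)
  W9: need (3, 6, 3, 5) fits (3, 6, 5, 6); releases (2, 2, 2, 2), pool now (5, 8, 7, 8)
  W7: need (5, 8, 1, 8) fits (5, 8, 7, 8); releases (0, 1, 1, 0), pool now (5, 9, 8, 8)
  W4: need (5, 9, 7, 6) fits (5, 9, 8, 8); releases (2, 3, 2, 0), pool now (7, 12, 10, 8)


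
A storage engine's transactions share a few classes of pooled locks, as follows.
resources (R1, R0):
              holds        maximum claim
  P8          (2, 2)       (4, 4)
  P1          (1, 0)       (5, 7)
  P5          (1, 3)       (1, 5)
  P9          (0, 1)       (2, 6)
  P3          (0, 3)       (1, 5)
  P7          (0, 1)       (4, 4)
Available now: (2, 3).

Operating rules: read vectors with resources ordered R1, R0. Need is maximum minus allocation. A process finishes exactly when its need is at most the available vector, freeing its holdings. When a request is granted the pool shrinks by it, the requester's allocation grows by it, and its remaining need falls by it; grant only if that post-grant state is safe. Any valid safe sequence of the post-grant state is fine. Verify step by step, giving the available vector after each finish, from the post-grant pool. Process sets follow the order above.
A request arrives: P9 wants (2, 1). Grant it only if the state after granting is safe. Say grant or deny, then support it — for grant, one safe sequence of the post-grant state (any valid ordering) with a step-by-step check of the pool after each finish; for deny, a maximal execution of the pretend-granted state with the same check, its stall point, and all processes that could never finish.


GRANT. The post-grant state is safe; one safe sequence: P5, P3, P9, P8, P7, P1.
Key observation: (0, 2) free after granting still covers P5 first, and each release covers the next.
Check on the post-grant state, step by step:
  pool = (0, 2)
  P5 needs (0, 2) <= (0, 2) -> finishes; pool += (1, 3) = (1, 5)
  P3 needs (1, 2) <= (1, 5) -> finishes; pool += (0, 3) = (1, 8)
  P9 needs (0, 4) <= (1, 8) -> finishes; pool += (2, 2) = (3, 10)
  P8 needs (2, 2) <= (3, 10) -> finishes; pool += (2, 2) = (5, 12)
  P7 needs (4, 3) <= (5, 12) -> finishes; pool += (0, 1) = (5, 13)
  P1 needs (4, 7) <= (5, 13) -> finishes; pool += (1, 0) = (6, 13)


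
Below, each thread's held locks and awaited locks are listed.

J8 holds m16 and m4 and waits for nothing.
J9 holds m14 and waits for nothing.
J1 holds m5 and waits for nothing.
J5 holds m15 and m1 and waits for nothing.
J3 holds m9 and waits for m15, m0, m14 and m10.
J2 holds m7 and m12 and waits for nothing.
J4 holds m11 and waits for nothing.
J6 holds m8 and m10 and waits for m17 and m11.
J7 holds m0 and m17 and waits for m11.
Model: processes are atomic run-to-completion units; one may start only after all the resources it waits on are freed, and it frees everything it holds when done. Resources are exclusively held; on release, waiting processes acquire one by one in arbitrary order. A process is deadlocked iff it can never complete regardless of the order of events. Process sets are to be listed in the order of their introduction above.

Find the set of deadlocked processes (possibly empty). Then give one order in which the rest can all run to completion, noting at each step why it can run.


The deadlocked set is empty.
Key observation: although several processes wait, no cycle exists — each chain bottoms out at a free runner.
One completion order for the rest: J8, J2, J4, J5, J1, J9, J7, J6, J3.
Check, step by step:
  run J8 (it waits on nothing); releases m16 and m4
  run J2 (it waits on nothing); releases m7 and m12
  run J4 (it waits on nothing); releases m11
  run J5 (it waits on nothing); releases m15 and m1
  run J1 (it waits on nothing); releases m5
  run J9 (it waits on nothing); releases m14
  J7 waits on m11 — all released -> runs and releases m0 and m17
  J6 waits on m17 and m11 — all released -> runs and releases m8 and m10
  J3 waits on m15, m0, m14 and m10 — all released -> runs and releases m9


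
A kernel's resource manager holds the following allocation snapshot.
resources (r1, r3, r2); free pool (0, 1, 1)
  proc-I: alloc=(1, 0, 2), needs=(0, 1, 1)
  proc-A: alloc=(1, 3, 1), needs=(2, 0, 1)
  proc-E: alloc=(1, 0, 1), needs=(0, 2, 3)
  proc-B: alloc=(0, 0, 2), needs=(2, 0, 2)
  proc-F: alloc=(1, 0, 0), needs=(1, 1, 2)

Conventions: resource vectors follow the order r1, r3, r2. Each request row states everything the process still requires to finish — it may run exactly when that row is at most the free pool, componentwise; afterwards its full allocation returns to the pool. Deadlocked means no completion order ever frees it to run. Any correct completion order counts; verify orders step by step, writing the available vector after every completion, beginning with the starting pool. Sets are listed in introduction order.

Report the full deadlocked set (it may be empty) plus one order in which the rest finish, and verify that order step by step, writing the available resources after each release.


Nothing here is deadlocked.
Key observation: beginning at proc-I, releases accumulate fast enough that every process eventually fits.
A valid finishing order for the others: proc-I, proc-F, proc-B, proc-A, proc-E. Walking it through:
  pool = (0, 1, 1)
  proc-I needs (0, 1, 1) <= (0, 1, 1) -> finishes; pool += (1, 0, 2) = (1, 1, 3)
  proc-F needs (1, 1, 2) <= (1, 1, 3) -> finishes; pool += (1, 0, 0) = (2, 1, 3)
  proc-B needs (2, 0, 2) <= (2, 1, 3) -> finishes; pool += (0, 0, 2) = (2, 1, 5)
  proc-A needs (2, 0, 1) <= (2, 1, 5) -> finishes; pool += (1, 3, 1) = (3, 4, 6)
  proc-E needs (0, 2, 3) <= (3, 4, 6) -> finishes; pool += (1, 0, 1) = (4, 4, 7)


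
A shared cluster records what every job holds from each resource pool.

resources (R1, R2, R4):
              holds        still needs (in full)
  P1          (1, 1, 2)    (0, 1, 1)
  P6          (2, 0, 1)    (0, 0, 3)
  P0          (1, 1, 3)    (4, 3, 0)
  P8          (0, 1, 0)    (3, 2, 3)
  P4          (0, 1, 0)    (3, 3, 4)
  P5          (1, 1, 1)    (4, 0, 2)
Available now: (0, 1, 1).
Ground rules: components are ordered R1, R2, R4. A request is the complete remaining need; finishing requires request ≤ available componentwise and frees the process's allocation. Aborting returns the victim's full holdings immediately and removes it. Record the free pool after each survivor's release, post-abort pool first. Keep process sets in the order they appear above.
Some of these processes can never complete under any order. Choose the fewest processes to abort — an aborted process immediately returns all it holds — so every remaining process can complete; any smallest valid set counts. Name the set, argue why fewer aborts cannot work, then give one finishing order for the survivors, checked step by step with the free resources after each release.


Abort P0.
Key observation: before aborting P0, P5 was permanently blocked — no order could ever run it; afterwards it completes at step 5.
Why nothing smaller works: aborting no one leaves the state deadlocked as given.
One survivor order: P6, P8, P4, P1, P5. Step-by-step check (post-abort pool first):
  pool = (1, 2, 4)
  P6 needs (0, 0, 3) <= (1, 2, 4) -> finishes; pool += (2, 0, 1) = (3, 2, 5)
  P8 needs (3, 2, 3) <= (3, 2, 5) -> finishes; pool += (0, 1, 0) = (3, 3, 5)
  P4 needs (3, 3, 4) <= (3, 3, 5) -> finishes; pool += (0, 1, 0) = (3, 4, 5)
  P1 needs (0, 1, 1) <= (3, 4, 5) -> finishes; pool += (1, 1, 2) = (4, 5, 7)
  P5 needs (4, 0, 2) <= (4, 5, 7) -> finishes; pool += (1, 1, 1) = (5, 6, 8)


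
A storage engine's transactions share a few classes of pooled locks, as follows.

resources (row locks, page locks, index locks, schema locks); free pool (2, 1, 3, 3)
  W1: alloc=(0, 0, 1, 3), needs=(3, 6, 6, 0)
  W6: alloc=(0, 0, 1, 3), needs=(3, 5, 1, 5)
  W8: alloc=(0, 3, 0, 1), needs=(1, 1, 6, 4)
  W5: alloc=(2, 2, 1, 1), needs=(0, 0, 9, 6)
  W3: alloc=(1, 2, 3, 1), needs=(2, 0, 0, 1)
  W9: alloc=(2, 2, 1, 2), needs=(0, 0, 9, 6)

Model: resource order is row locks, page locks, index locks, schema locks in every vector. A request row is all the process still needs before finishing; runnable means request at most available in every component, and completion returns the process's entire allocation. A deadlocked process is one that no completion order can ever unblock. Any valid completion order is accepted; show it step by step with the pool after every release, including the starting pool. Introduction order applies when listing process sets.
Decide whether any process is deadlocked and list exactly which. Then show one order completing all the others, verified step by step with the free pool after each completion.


Deadlocked: W5 and W9.
Key observation: no order helps: past W3, W8, W1, W6, the free pool tops out at (3, 6, 8, 11), below what each blocked process needs in index locks.
A valid finishing order for the others: W3, W8, W1, W6. Check, step by step:
  pool = (2, 1, 3, 3)
  W3: need (2, 0, 0, 1) fits (2, 1, 3, 3); releases (1, 2, 3, 1), pool now (3, 3, 6, 4)
  W8: need (1, 1, 6, 4) fits (3, 3, 6, 4); releases (0, 3, 0, 1), pool now (3, 6, 6, 5)
  W1: need (3, 6, 6, 0) fits (3, 6, 6, 5); releases (0, 0, 1, 3), pool now (3, 6, 7, 8)
  W6: need (3, 5, 1, 5) fits (3, 6, 7, 8); releases (0, 0, 1, 3), pool now (3, 6, 8, 11)
The blocked processes can never fit:
  blocked: W5 wants (0, 0, 9, 6), pool (3, 6, 8, 11) — not enough index locks
  blocked: W9 wants (0, 0, 9, 6), pool (3, 6, 8, 11) — not enough index locks


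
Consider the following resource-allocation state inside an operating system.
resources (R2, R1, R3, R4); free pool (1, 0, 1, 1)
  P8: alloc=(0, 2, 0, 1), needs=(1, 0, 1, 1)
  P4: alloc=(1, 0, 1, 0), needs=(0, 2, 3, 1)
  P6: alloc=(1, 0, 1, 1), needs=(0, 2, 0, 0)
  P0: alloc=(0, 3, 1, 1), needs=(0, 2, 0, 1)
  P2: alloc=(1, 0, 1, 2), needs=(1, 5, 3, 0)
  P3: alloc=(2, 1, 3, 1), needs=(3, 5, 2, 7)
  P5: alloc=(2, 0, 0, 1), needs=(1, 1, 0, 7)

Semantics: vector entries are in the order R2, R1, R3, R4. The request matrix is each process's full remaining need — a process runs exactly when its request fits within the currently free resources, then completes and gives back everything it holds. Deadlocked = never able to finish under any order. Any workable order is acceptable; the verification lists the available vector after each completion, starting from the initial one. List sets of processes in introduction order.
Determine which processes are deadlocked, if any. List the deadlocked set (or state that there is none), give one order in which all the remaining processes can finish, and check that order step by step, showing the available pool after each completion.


Deadlocked: P3 and P5.
Key observation: no order helps: past P8, P0, P6, P4, P2, the free pool tops out at (4, 5, 5, 6), below what each blocked process needs in R4.
One completion order for the rest: P8, P0, P6, P4, P2. Walking it through:
  pool = (1, 0, 1, 1)
  run P8 (needs (1, 0, 1, 1), free (1, 0, 1, 1)); after release of (0, 2, 0, 1) the pool is (1, 2, 1, 2)
  run P0 (needs (0, 2, 0, 1), free (1, 2, 1, 2)); after release of (0, 3, 1, 1) the pool is (1, 5, 2, 3)
  run P6 (needs (0, 2, 0, 0), free (1, 5, 2, 3)); after release of (1, 0, 1, 1) the pool is (2, 5, 3, 4)
  run P4 (needs (0, 2, 3, 1), free (2, 5, 3, 4)); after release of (1, 0, 1, 0) the pool is (3, 5, 4, 4)
  run P2 (needs (1, 5, 3, 0), free (3, 5, 4, 4)); after release of (1, 0, 1, 2) the pool is (4, 5, 5, 6)
None of the blocked processes ever fits:
  blocked: P3 wants (3, 5, 2, 7), pool (4, 5, 5, 6) — not enough R4
  blocked: P5 wants (1, 1, 0, 7), pool (4, 5, 5, 6) — not enough R4


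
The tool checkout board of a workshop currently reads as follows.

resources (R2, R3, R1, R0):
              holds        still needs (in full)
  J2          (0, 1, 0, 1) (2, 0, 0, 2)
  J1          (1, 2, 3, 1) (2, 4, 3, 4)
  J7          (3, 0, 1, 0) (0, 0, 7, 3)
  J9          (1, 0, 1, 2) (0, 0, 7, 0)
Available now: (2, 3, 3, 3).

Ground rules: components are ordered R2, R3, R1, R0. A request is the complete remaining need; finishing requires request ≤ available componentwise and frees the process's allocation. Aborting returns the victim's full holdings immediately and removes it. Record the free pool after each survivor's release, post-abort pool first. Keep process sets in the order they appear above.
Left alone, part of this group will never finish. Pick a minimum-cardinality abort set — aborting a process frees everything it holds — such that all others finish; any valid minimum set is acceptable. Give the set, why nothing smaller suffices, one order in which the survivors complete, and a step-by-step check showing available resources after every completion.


Minimum abort set: J7.
Key observation: the deadlocked J9 becomes finishable only because J7 released (3, 0, 1, 0); it completes at step 3 below.
Why nothing smaller works: aborting no one leaves the state deadlocked as given.
The survivors complete as J2, J1, J9. Check, step by step (starting from the post-abort pool):
  pool = (5, 3, 4, 3)
  J2 needs (2, 0, 0, 2) <= (5, 3, 4, 3) -> finishes; pool += (0, 1, 0, 1) = (5, 4, 4, 4)
  J1 needs (2, 4, 3, 4) <= (5, 4, 4, 4) -> finishes; pool += (1, 2, 3, 1) = (6, 6, 7, 5)
  J9 needs (0, 0, 7, 0) <= (6, 6, 7, 5) -> finishes; pool += (1, 0, 1, 2) = (7, 6, 8, 7)


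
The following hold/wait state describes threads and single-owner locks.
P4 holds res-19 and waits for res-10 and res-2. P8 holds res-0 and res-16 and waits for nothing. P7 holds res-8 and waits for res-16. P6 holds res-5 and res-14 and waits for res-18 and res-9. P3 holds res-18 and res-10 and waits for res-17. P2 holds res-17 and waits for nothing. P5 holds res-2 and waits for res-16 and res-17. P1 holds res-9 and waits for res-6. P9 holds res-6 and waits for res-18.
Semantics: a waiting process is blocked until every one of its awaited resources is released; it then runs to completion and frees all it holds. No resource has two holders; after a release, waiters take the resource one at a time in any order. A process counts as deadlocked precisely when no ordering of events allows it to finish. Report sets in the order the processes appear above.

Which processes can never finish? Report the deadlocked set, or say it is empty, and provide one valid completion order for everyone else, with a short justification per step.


Nothing here is deadlocked.
Key observation: there is no circular wait here — follow any chain and it reaches a process that is free to run now.
A valid finishing order for the others: P8, P2, P3, P9, P1, P5, P7, P4, P6.
Step-by-step check:
  P8 waits on nothing -> runs at once and releases res-0 and res-16
  P2 waits on nothing -> runs at once and releases res-17
  P3 waits on res-17 — all released -> runs and releases res-18 and res-10
  P9 waits on res-18 — all released -> runs and releases res-6
  P1 waits on res-6 — all released -> runs and releases res-9
  P5 waits on res-16 and res-17 — all released -> runs and releases res-2
  P7 waits on res-16 — all released -> runs and releases res-8
  P4 waits on res-10 and res-2 — all released -> runs and releases res-19
  P6 waits on res-18 and res-9 — all released -> runs and releases res-5 and res-14
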